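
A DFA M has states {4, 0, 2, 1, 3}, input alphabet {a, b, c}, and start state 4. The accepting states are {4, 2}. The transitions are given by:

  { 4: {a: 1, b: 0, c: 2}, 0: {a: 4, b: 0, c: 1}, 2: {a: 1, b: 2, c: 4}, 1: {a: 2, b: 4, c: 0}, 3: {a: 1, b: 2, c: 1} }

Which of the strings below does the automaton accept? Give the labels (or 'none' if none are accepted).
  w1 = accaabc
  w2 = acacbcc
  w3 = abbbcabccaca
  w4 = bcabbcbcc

w1, w2, w3

w1: 4 → 1 → 0 → 1 → 2 → 1 → 4 → 2  → end 2, accepted
w2: 4 → 1 → 0 → 4 → 2 → 2 → 4 → 2  → end 2, accepted
w3: 4 → 1 → 4 → 0 → 0 → 1 → 2 → 2 → 4 → 2 → 1 → 0 → 4  → end 4, accepted
w4: 4 → 0 → 1 → 2 → 2 → 2 → 4 → 0 → 1 → 0  → end 0, rejected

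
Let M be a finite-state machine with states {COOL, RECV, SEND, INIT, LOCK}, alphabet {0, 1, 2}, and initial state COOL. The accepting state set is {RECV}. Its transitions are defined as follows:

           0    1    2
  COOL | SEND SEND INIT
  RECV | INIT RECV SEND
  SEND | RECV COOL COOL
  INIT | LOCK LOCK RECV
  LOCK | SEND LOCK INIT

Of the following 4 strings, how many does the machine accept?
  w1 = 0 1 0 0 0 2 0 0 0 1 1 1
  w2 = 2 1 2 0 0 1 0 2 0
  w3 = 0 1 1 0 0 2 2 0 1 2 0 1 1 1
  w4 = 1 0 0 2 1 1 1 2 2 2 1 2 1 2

1

w1: COOL → SEND → COOL → SEND → RECV → INIT → RECV → INIT → LOCK → SEND → COOL → SEND → COOL  → end COOL, rejected
w2: COOL → INIT → LOCK → INIT → LOCK → SEND → COOL → SEND → COOL → SEND  → end SEND, rejected
w3: COOL → SEND → COOL → SEND → RECV → INIT → RECV → SEND → RECV → RECV → SEND → RECV → RECV → RECV → RECV  → end RECV, accepted
w4: COOL → SEND → RECV → INIT → RECV → RECV → RECV → RECV → SEND → COOL → INIT → LOCK → INIT → LOCK → INIT  → end INIT, rejected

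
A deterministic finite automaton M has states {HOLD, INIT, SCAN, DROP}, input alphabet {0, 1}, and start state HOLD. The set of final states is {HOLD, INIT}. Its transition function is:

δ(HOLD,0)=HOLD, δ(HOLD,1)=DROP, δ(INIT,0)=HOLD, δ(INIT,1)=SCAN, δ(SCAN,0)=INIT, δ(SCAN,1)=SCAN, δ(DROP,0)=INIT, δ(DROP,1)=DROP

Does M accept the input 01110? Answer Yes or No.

Trace: HOLD -0-> HOLD -1-> DROP -1-> DROP -1-> DROP -0-> INIT
End state INIT is accepting.

Yes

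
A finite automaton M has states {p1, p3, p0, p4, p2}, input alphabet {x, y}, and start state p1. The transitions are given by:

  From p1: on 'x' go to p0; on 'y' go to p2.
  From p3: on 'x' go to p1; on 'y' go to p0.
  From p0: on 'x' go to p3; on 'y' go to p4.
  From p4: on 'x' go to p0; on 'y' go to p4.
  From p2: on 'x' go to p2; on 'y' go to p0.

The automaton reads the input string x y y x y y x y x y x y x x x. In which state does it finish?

p1

start at p1
read 'x': p1 → p0
read 'y': p0 → p4
read 'y': p4 → p4
read 'x': p4 → p0
read 'y': p0 → p4
read 'y': p4 → p4
read 'x': p4 → p0
read 'y': p0 → p4
read 'x': p4 → p0
read 'y': p0 → p4
read 'x': p4 → p0
read 'y': p0 → p4
read 'x': p4 → p0
read 'x': p0 → p3
read 'x': p3 → p1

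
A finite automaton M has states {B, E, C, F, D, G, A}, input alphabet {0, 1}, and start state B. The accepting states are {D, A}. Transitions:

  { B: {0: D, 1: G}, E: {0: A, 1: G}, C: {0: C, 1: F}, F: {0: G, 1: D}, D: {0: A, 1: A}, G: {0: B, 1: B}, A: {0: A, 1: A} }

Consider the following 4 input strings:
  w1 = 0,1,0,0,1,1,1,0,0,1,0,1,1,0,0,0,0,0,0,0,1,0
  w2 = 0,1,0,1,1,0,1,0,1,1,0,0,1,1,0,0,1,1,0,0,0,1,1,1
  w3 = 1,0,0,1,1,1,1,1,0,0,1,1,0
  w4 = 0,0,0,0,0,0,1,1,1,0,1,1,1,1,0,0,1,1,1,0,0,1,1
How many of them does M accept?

4

w1: B → D → A → A → A → A → A → A → A → A → A → A → A → A → A → A → A → A → A → A → A → A → A  → end A, accepted
w2: B → D → A → A → A → A → A → A → A → A → A → A → A → A → A → A → A → A → A → A → A → A → A → A → A  → end A, accepted
w3: B → G → B → D → A → A → A → A → A → A → A → A → A → A  → end A, accepted
w4: B → D → A → A → A → A → A → A → A → A → A → A → A → A → A → A → A → A → A → A → A → A → A → A  → end A, accepted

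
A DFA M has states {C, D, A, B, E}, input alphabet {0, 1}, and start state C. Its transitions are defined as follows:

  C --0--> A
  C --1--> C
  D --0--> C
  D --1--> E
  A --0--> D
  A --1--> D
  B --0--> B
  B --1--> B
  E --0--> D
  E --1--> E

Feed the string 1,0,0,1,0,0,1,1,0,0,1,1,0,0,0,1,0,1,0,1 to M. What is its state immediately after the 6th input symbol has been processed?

C → C → A → D → E → D → C
After 6 symbols: C.

C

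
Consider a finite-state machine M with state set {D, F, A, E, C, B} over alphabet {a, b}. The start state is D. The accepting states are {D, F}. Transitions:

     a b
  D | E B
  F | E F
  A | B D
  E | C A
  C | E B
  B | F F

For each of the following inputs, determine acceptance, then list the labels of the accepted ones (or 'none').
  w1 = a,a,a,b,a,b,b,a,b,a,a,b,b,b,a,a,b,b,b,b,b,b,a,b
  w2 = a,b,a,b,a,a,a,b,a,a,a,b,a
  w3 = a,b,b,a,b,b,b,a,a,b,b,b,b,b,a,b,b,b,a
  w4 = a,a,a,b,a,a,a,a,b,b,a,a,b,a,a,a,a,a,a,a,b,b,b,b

w1: Trace: D -a-> E -a-> C -a-> E -b-> A -a-> B -b-> F -b-> F -a-> E -b-> A -a-> B -a-> F -b-> F -b-> F -b-> F -a-> E -a-> C -b-> B -b-> F -b-> F -b-> F -b-> F -b-> F -a-> E -b-> A  → end A, rejected
w2: Trace: D -a-> E -b-> A -a-> B -b-> F -a-> E -a-> C -a-> E -b-> A -a-> B -a-> F -a-> E -b-> A -a-> B  → end B, rejected
w3: Trace: D -a-> E -b-> A -b-> D -a-> E -b-> A -b-> D -b-> B -a-> F -a-> E -b-> A -b-> D -b-> B -b-> F -b-> F -a-> E -b-> A -b-> D -b-> B -a-> F  → end F, accepted
w4: Trace: D -a-> E -a-> C -a-> E -b-> A -a-> B -a-> F -a-> E -a-> C -b-> B -b-> F -a-> E -a-> C -b-> B -a-> F -a-> E -a-> C -a-> E -a-> C -a-> E -a-> C -b-> B -b-> F -b-> F -b-> F  → end F, accepted

w3, w4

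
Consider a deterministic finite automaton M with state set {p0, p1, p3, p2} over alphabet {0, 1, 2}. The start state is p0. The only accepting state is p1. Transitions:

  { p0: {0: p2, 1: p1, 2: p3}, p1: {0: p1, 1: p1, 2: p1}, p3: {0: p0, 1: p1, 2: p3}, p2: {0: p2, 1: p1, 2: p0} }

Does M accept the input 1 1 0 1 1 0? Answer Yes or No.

Yes

start at p0
read '1': p0 → p1
read '1': p1 → p1
read '0': p1 → p1
read '1': p1 → p1
read '1': p1 → p1
read '0': p1 → p1
End state p1 is accepting.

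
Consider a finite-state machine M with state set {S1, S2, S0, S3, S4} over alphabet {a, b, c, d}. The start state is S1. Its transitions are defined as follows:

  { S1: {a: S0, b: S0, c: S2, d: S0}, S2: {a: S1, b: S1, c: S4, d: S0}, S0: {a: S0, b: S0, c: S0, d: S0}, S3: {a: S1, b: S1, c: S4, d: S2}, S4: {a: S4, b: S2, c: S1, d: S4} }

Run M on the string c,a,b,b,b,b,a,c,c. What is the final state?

start at S1
read 'c': S1 → S2
read 'a': S2 → S1
read 'b': S1 → S0
read 'b': S0 → S0
read 'b': S0 → S0
read 'b': S0 → S0
read 'a': S0 → S0
read 'c': S0 → S0
read 'c': S0 → S0

S0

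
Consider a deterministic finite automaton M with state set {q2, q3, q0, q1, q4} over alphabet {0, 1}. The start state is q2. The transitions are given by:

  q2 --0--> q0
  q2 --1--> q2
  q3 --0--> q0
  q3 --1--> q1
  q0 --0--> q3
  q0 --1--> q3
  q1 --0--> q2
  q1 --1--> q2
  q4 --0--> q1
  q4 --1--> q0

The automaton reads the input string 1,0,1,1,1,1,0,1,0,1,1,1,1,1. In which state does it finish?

q2

Trace: q2 -1-> q2 -0-> q0 -1-> q3 -1-> q1 -1-> q2 -1-> q2 -0-> q0 -1-> q3 -0-> q0 -1-> q3 -1-> q1 -1-> q2 -1-> q2 -1-> q2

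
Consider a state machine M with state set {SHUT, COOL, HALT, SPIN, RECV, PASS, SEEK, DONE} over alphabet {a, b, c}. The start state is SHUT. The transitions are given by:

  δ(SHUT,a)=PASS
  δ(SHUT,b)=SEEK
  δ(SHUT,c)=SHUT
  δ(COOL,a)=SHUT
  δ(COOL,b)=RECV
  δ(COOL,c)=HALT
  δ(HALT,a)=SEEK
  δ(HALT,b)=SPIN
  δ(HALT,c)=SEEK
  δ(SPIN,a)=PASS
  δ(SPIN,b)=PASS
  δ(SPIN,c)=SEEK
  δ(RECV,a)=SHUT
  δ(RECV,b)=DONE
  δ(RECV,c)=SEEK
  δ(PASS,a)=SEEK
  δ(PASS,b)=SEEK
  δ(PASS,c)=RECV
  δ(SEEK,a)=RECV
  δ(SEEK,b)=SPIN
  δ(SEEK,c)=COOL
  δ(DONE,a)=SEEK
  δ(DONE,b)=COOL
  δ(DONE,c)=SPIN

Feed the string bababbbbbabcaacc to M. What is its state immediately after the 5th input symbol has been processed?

Trace: SHUT -b-> SEEK -a-> RECV -b-> DONE -a-> SEEK -b-> SPIN
After 5 symbols: SPIN.

SPIN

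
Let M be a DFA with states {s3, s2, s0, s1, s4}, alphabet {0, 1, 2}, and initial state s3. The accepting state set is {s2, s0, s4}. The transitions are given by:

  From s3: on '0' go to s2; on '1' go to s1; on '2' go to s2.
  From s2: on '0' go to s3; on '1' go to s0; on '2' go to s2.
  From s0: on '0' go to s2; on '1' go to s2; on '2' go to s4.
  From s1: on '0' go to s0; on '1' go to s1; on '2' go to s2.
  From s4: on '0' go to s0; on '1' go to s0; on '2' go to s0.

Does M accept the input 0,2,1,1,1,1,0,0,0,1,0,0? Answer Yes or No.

Yes

start at s3
read '0': s3 → s2
read '2': s2 → s2
read '1': s2 → s0
read '1': s0 → s2
read '1': s2 → s0
read '1': s0 → s2
read '0': s2 → s3
read '0': s3 → s2
read '0': s2 → s3
read '1': s3 → s1
read '0': s1 → s0
read '0': s0 → s2
End state s2 is accepting.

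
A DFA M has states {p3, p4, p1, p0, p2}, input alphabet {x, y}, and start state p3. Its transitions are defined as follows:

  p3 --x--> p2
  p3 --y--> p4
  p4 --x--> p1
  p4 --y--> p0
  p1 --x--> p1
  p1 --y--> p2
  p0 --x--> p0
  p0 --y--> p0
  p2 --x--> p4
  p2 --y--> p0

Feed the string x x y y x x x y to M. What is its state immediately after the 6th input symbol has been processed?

p0

start at p3
read 'x': p3 → p2
read 'x': p2 → p4
read 'y': p4 → p0
read 'y': p0 → p0
read 'x': p0 → p0
read 'x': p0 → p0
After 6 symbols: p0.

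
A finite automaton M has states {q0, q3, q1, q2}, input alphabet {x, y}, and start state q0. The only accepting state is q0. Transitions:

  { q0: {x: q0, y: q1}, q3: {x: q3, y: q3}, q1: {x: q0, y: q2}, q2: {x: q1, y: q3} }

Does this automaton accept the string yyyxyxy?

No

start at q0
read 'y': q0 → q1
read 'y': q1 → q2
read 'y': q2 → q3
read 'x': q3 → q3
read 'y': q3 → q3
read 'x': q3 → q3
read 'y': q3 → q3
End state q3 is not accepting.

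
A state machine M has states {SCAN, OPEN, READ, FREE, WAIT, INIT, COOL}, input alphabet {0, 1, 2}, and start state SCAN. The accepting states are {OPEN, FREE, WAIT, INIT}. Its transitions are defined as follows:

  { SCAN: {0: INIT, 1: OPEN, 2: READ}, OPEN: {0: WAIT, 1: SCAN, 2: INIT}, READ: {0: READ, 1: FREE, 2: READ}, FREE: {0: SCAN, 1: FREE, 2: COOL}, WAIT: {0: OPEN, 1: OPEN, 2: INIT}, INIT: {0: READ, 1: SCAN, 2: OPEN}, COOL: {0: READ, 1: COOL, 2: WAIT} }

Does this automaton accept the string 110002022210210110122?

SCAN → OPEN → SCAN → INIT → READ → READ → READ → READ → READ → READ → READ → FREE → SCAN → READ → FREE → SCAN → OPEN → SCAN → INIT → SCAN → READ → READ
End state READ is not accepting.

No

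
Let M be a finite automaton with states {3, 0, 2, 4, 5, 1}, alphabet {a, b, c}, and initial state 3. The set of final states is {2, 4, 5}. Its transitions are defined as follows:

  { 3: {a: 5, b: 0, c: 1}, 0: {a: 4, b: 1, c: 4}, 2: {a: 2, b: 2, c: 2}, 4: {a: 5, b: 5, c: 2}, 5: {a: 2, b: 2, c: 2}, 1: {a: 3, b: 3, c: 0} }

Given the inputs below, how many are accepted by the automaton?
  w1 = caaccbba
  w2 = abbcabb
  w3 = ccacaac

w1: Trace: 3 -c-> 1 -a-> 3 -a-> 5 -c-> 2 -c-> 2 -b-> 2 -b-> 2 -a-> 2  → end 2, accepted
w2: Trace: 3 -a-> 5 -b-> 2 -b-> 2 -c-> 2 -a-> 2 -b-> 2 -b-> 2  → end 2, accepted
w3: Trace: 3 -c-> 1 -c-> 0 -a-> 4 -c-> 2 -a-> 2 -a-> 2 -c-> 2  → end 2, accepted

3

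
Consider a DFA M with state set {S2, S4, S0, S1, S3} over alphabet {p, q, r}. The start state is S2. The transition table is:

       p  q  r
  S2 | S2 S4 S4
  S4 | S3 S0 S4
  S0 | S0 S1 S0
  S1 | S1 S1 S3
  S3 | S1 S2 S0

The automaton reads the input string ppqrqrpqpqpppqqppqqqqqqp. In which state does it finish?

S1

Trace: S2 -p-> S2 -p-> S2 -q-> S4 -r-> S4 -q-> S0 -r-> S0 -p-> S0 -q-> S1 -p-> S1 -q-> S1 -p-> S1 -p-> S1 -p-> S1 -q-> S1 -q-> S1 -p-> S1 -p-> S1 -q-> S1 -q-> S1 -q-> S1 -q-> S1 -q-> S1 -q-> S1 -p-> S1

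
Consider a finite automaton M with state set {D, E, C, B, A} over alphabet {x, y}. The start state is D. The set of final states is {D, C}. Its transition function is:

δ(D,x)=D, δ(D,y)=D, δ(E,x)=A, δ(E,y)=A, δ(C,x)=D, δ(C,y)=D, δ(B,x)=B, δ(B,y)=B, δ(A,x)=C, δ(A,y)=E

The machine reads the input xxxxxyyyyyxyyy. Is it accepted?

Yes

D → D → D → D → D → D → D → D → D → D → D → D → D → D → D
End state D is accepting.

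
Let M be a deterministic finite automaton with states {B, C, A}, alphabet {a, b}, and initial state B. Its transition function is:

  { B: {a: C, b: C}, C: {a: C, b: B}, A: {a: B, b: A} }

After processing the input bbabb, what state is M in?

B → C → B → C → B → C

C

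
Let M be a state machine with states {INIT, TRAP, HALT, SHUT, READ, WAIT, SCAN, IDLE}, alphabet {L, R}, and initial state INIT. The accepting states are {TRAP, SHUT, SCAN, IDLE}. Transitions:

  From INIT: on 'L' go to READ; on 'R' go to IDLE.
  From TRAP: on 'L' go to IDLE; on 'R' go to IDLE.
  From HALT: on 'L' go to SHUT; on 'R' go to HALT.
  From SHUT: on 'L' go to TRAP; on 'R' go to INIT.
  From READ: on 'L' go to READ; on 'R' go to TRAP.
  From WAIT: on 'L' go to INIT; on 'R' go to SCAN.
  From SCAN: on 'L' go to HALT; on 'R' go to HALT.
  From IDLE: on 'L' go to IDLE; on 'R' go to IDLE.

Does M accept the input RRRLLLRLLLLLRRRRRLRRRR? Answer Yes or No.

start at INIT
read 'R': INIT → IDLE
read 'R': IDLE → IDLE
read 'R': IDLE → IDLE
read 'L': IDLE → IDLE
read 'L': IDLE → IDLE
read 'L': IDLE → IDLE
read 'R': IDLE → IDLE
read 'L': IDLE → IDLE
read 'L': IDLE → IDLE
read 'L': IDLE → IDLE
read 'L': IDLE → IDLE
read 'L': IDLE → IDLE
read 'R': IDLE → IDLE
read 'R': IDLE → IDLE
read 'R': IDLE → IDLE
read 'R': IDLE → IDLE
read 'R': IDLE → IDLE
read 'L': IDLE → IDLE
read 'R': IDLE → IDLE
read 'R': IDLE → IDLE
read 'R': IDLE → IDLE
read 'R': IDLE → IDLE
End state IDLE is accepting.

Yes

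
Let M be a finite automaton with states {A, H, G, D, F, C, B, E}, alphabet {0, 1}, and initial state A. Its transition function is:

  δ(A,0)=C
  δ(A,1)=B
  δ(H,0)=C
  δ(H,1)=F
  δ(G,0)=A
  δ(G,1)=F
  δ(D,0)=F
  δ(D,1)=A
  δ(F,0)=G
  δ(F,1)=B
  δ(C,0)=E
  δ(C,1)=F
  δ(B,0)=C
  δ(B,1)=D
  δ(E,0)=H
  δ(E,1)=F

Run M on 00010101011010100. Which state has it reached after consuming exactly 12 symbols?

Trace: A -0-> C -0-> E -0-> H -1-> F -0-> G -1-> F -0-> G -1-> F -0-> G -1-> F -1-> B -0-> C
After 12 symbols: C.

C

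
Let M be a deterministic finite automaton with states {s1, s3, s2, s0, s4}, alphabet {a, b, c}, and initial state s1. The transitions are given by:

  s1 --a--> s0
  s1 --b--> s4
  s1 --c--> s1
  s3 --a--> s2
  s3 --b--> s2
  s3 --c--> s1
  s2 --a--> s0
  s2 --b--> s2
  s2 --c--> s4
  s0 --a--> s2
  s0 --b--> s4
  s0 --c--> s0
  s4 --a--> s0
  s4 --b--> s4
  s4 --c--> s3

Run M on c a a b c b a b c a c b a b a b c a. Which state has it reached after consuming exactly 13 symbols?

start at s1
read 'c': s1 → s1
read 'a': s1 → s0
read 'a': s0 → s2
read 'b': s2 → s2
read 'c': s2 → s4
read 'b': s4 → s4
read 'a': s4 → s0
read 'b': s0 → s4
read 'c': s4 → s3
read 'a': s3 → s2
read 'c': s2 → s4
read 'b': s4 → s4
read 'a': s4 → s0
After 13 symbols: s0.

s0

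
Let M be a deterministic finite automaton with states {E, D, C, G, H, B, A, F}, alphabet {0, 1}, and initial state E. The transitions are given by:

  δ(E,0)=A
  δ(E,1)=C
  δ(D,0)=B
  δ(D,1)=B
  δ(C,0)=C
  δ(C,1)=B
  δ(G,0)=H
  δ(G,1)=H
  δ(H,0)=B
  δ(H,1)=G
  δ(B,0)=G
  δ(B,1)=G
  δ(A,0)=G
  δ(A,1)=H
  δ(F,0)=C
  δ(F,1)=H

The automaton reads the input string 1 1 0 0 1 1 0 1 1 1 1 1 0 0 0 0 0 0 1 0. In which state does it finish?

Trace: E -1-> C -1-> B -0-> G -0-> H -1-> G -1-> H -0-> B -1-> G -1-> H -1-> G -1-> H -1-> G -0-> H -0-> B -0-> G -0-> H -0-> B -0-> G -1-> H -0-> B

B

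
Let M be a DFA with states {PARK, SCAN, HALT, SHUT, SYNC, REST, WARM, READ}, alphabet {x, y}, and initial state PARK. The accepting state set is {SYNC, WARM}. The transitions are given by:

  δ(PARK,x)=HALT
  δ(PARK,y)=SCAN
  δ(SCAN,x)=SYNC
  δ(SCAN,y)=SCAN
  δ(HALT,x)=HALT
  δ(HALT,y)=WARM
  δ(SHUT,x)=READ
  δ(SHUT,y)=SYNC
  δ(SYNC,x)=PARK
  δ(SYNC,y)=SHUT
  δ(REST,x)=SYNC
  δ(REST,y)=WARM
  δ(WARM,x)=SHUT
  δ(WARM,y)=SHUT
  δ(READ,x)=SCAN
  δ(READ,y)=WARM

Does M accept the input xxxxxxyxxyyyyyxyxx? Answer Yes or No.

No

start at PARK
read 'x': PARK → HALT
read 'x': HALT → HALT
read 'x': HALT → HALT
read 'x': HALT → HALT
read 'x': HALT → HALT
read 'x': HALT → HALT
read 'y': HALT → WARM
read 'x': WARM → SHUT
read 'x': SHUT → READ
read 'y': READ → WARM
read 'y': WARM → SHUT
read 'y': SHUT → SYNC
read 'y': SYNC → SHUT
read 'y': SHUT → SYNC
read 'x': SYNC → PARK
read 'y': PARK → SCAN
read 'x': SCAN → SYNC
read 'x': SYNC → PARK
End state PARK is not accepting.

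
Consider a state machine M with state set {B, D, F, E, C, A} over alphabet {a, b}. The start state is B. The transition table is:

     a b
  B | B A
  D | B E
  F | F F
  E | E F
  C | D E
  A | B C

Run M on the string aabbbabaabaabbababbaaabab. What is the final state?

B → B → B → A → C → E → E → F → F → F → F → F → F → F → F → F → F → F → F → F → F → F → F → F → F → F

F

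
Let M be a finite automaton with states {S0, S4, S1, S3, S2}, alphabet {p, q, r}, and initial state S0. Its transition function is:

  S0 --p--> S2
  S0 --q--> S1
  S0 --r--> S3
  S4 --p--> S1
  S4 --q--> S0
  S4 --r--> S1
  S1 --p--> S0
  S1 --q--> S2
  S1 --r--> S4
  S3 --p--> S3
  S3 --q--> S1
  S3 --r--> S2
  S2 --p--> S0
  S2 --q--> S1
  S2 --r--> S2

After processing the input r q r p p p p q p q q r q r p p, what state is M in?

S0

Trace: S0 -r-> S3 -q-> S1 -r-> S4 -p-> S1 -p-> S0 -p-> S2 -p-> S0 -q-> S1 -p-> S0 -q-> S1 -q-> S2 -r-> S2 -q-> S1 -r-> S4 -p-> S1 -p-> S0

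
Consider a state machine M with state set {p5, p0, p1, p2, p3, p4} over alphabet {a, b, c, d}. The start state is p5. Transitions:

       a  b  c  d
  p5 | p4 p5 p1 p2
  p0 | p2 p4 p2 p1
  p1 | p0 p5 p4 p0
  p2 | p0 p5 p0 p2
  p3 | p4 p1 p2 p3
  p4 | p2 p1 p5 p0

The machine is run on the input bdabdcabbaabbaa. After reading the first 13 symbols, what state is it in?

Trace: p5 -b-> p5 -d-> p2 -a-> p0 -b-> p4 -d-> p0 -c-> p2 -a-> p0 -b-> p4 -b-> p1 -a-> p0 -a-> p2 -b-> p5 -b-> p5
After 13 symbols: p5.

p5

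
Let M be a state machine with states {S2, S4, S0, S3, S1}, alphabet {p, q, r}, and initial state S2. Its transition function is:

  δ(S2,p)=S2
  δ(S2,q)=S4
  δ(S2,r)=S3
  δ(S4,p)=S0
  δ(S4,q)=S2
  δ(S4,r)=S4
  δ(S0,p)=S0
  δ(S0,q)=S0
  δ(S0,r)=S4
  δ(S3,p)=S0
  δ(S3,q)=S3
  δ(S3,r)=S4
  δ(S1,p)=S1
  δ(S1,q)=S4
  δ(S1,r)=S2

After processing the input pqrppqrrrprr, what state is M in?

S4

start at S2
read 'p': S2 → S2
read 'q': S2 → S4
read 'r': S4 → S4
read 'p': S4 → S0
read 'p': S0 → S0
read 'q': S0 → S0
read 'r': S0 → S4
read 'r': S4 → S4
read 'r': S4 → S4
read 'p': S4 → S0
read 'r': S0 → S4
read 'r': S4 → S4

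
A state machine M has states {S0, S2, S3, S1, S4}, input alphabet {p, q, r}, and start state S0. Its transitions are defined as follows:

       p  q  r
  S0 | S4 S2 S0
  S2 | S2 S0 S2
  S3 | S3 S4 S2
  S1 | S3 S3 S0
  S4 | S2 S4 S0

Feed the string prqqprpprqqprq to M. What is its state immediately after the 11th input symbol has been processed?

S2

S0 → S4 → S0 → S2 → S0 → S4 → S0 → S4 → S2 → S2 → S0 → S2
After 11 symbols: S2.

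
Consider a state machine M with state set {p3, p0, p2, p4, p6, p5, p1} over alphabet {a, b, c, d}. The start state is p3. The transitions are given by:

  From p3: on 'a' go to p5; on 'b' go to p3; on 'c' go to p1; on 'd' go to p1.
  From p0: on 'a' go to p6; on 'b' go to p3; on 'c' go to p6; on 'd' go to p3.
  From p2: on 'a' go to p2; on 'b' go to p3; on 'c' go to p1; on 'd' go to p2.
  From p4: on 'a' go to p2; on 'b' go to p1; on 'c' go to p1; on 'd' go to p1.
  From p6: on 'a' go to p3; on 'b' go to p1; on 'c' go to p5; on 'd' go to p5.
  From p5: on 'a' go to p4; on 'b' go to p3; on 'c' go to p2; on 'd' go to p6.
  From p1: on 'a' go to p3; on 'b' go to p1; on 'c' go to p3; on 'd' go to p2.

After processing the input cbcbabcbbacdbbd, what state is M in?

p1

p3 → p1 → p1 → p3 → p3 → p5 → p3 → p1 → p1 → p1 → p3 → p1 → p2 → p3 → p3 → p1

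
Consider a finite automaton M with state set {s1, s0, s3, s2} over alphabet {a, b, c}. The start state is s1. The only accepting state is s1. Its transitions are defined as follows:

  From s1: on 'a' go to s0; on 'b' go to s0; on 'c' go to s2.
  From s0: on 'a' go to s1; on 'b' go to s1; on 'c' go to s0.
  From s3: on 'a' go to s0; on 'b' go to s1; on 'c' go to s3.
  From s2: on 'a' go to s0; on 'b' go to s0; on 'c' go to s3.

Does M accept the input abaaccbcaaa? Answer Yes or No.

start at s1
read 'a': s1 → s0
read 'b': s0 → s1
read 'a': s1 → s0
read 'a': s0 → s1
read 'c': s1 → s2
read 'c': s2 → s3
read 'b': s3 → s1
read 'c': s1 → s2
read 'a': s2 → s0
read 'a': s0 → s1
read 'a': s1 → s0
End state s0 is not accepting.

No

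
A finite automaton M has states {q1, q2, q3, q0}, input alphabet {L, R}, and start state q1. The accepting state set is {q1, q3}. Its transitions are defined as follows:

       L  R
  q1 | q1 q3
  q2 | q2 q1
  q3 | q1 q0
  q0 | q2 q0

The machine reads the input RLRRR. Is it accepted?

No

q1 → q3 → q1 → q3 → q0 → q0
End state q0 is not accepting.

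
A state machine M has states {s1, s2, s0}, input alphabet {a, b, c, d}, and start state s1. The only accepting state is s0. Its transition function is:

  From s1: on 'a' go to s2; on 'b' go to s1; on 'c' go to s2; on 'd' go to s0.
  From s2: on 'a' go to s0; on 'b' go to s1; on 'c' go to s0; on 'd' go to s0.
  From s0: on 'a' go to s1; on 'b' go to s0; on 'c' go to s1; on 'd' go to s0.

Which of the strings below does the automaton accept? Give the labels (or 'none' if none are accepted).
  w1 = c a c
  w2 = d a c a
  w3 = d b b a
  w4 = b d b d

w1: s1 → s2 → s0 → s1  → end s1, rejected
w2: s1 → s0 → s1 → s2 → s0  → end s0, accepted
w3: s1 → s0 → s0 → s0 → s1  → end s1, rejected
w4: s1 → s1 → s0 → s0 → s0  → end s0, accepted

w2, w4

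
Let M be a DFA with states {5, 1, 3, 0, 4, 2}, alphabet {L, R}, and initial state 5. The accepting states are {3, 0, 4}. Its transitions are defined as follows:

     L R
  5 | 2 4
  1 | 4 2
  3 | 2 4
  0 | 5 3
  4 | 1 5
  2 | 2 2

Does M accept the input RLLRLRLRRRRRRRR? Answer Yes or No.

No

5 → 4 → 1 → 4 → 5 → 2 → 2 → 2 → 2 → 2 → 2 → 2 → 2 → 2 → 2 → 2
End state 2 is not accepting.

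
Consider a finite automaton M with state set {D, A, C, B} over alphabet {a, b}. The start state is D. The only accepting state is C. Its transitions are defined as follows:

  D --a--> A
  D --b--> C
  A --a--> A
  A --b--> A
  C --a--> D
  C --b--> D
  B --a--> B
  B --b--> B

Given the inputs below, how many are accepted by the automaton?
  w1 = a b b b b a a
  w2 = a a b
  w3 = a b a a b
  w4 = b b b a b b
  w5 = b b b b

0

w1: D → A → A → A → A → A → A → A  → end A, rejected
w2: D → A → A → A  → end A, rejected
w3: D → A → A → A → A → A  → end A, rejected
w4: D → C → D → C → D → C → D  → end D, rejected
w5: D → C → D → C → D  → end D, rejected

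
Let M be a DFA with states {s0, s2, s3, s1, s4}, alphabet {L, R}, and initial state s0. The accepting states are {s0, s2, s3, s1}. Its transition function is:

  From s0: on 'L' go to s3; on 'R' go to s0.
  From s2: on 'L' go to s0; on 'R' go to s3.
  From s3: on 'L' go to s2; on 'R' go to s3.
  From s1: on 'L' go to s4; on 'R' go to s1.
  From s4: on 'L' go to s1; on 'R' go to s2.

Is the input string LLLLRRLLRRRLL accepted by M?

s0 → s3 → s2 → s0 → s3 → s3 → s3 → s2 → s0 → s0 → s0 → s0 → s3 → s2
End state s2 is accepting.

Yes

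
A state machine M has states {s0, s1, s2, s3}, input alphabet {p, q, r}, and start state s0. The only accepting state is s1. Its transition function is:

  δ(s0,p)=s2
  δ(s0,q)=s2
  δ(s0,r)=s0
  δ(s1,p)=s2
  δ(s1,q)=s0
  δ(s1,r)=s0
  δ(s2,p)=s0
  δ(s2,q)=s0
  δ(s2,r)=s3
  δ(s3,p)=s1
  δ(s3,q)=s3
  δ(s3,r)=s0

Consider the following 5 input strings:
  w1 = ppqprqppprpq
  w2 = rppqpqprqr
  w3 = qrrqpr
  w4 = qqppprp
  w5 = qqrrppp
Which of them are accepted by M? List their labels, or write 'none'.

w1: s0 → s2 → s0 → s2 → s0 → s0 → s2 → s0 → s2 → s0 → s0 → s2 → s0  → end s0, rejected
w2: s0 → s0 → s2 → s0 → s2 → s0 → s2 → s0 → s0 → s2 → s3  → end s3, rejected
w3: s0 → s2 → s3 → s0 → s2 → s0 → s0  → end s0, rejected
w4: s0 → s2 → s0 → s2 → s0 → s2 → s3 → s1  → end s1, accepted
w5: s0 → s2 → s0 → s0 → s0 → s2 → s0 → s2  → end s2, rejected

w4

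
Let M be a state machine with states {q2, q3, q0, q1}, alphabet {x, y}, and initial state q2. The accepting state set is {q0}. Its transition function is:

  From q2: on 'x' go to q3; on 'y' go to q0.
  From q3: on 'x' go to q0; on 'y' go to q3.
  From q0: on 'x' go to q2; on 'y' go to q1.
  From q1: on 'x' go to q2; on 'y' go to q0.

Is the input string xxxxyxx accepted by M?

q2 → q3 → q0 → q2 → q3 → q3 → q0 → q2
End state q2 is not accepting.

No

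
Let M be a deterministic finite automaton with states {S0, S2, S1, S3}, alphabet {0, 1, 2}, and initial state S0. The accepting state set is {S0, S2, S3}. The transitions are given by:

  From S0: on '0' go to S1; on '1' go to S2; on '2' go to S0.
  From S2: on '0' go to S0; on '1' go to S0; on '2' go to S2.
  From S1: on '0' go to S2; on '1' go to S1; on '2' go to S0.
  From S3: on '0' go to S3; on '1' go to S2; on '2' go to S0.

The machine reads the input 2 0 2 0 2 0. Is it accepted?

S0 → S0 → S1 → S0 → S1 → S0 → S1
End state S1 is not accepting.

No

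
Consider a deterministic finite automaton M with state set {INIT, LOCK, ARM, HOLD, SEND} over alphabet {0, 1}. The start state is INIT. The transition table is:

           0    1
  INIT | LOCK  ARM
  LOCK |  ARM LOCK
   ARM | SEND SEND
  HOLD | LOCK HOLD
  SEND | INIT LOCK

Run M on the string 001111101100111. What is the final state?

LOCK

Trace: INIT -0-> LOCK -0-> ARM -1-> SEND -1-> LOCK -1-> LOCK -1-> LOCK -1-> LOCK -0-> ARM -1-> SEND -1-> LOCK -0-> ARM -0-> SEND -1-> LOCK -1-> LOCK -1-> LOCK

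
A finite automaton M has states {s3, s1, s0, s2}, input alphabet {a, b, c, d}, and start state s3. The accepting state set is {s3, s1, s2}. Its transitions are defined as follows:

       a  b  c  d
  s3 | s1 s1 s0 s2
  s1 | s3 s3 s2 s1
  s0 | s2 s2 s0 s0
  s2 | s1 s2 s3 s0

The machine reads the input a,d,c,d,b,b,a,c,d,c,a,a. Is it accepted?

Yes

start at s3
read 'a': s3 → s1
read 'd': s1 → s1
read 'c': s1 → s2
read 'd': s2 → s0
read 'b': s0 → s2
read 'b': s2 → s2
read 'a': s2 → s1
read 'c': s1 → s2
read 'd': s2 → s0
read 'c': s0 → s0
read 'a': s0 → s2
read 'a': s2 → s1
End state s1 is accepting.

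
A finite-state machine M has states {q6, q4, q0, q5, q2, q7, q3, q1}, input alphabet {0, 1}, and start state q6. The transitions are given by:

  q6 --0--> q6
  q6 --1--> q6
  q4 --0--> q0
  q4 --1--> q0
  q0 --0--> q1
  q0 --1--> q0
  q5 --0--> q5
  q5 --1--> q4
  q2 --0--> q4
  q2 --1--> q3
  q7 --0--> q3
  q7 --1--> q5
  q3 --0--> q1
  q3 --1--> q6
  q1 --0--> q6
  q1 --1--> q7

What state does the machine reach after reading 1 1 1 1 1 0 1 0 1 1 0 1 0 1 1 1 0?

start at q6
read '1': q6 → q6
read '1': q6 → q6
read '1': q6 → q6
read '1': q6 → q6
read '1': q6 → q6
read '0': q6 → q6
read '1': q6 → q6
read '0': q6 → q6
read '1': q6 → q6
read '1': q6 → q6
read '0': q6 → q6
read '1': q6 → q6
read '0': q6 → q6
read '1': q6 → q6
read '1': q6 → q6
read '1': q6 → q6
read '0': q6 → q6

q6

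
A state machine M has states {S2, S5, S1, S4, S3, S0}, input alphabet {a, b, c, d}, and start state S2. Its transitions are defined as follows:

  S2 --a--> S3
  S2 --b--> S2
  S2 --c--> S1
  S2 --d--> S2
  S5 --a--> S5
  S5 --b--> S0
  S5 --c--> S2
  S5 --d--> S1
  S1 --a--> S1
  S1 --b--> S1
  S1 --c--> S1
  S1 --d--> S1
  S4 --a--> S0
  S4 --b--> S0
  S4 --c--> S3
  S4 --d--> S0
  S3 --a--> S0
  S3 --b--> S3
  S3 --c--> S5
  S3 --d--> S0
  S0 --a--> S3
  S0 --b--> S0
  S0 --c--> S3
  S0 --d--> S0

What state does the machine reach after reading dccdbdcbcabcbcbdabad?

S1

Trace: S2 -d-> S2 -c-> S1 -c-> S1 -d-> S1 -b-> S1 -d-> S1 -c-> S1 -b-> S1 -c-> S1 -a-> S1 -b-> S1 -c-> S1 -b-> S1 -c-> S1 -b-> S1 -d-> S1 -a-> S1 -b-> S1 -a-> S1 -d-> S1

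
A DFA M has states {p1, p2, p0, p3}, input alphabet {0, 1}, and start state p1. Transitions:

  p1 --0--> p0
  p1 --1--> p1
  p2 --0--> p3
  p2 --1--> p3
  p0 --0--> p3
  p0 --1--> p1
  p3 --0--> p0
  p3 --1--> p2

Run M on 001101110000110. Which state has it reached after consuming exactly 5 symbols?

Trace: p1 -0-> p0 -0-> p3 -1-> p2 -1-> p3 -0-> p0
After 5 symbols: p0.

p0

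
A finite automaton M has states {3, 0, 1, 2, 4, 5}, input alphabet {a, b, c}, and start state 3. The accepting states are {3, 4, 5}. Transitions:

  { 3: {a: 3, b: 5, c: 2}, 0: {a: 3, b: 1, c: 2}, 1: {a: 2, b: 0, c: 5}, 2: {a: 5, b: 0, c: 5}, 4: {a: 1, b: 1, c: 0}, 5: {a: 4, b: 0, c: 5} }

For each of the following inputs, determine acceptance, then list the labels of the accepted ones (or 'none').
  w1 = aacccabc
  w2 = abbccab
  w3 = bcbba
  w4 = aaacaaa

w1

w1:
  start at 3
  read 'a': 3 → 3
  read 'a': 3 → 3
  read 'c': 3 → 2
  read 'c': 2 → 5
  read 'c': 5 → 5
  read 'a': 5 → 4
  read 'b': 4 → 1
  read 'c': 1 → 5
  end 5, accepted
w2:
  start at 3
  read 'a': 3 → 3
  read 'b': 3 → 5
  read 'b': 5 → 0
  read 'c': 0 → 2
  read 'c': 2 → 5
  read 'a': 5 → 4
  read 'b': 4 → 1
  end 1, rejected
w3:
  start at 3
  read 'b': 3 → 5
  read 'c': 5 → 5
  read 'b': 5 → 0
  read 'b': 0 → 1
  read 'a': 1 → 2
  end 2, rejected
w4:
  start at 3
  read 'a': 3 → 3
  read 'a': 3 → 3
  read 'a': 3 → 3
  read 'c': 3 → 2
  read 'a': 2 → 5
  read 'a': 5 → 4
  read 'a': 4 → 1
  end 1, rejected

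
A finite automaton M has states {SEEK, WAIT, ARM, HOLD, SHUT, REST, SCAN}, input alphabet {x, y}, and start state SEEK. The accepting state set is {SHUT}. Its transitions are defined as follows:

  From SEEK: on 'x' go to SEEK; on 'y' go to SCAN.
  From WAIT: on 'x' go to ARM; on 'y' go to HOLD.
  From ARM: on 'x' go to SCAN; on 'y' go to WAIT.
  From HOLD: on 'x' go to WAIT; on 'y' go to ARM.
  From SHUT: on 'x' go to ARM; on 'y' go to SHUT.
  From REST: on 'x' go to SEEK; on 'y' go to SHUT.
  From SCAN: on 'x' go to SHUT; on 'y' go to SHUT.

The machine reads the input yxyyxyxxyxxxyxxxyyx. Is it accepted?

No

Trace: SEEK -y-> SCAN -x-> SHUT -y-> SHUT -y-> SHUT -x-> ARM -y-> WAIT -x-> ARM -x-> SCAN -y-> SHUT -x-> ARM -x-> SCAN -x-> SHUT -y-> SHUT -x-> ARM -x-> SCAN -x-> SHUT -y-> SHUT -y-> SHUT -x-> ARM
End state ARM is not accepting.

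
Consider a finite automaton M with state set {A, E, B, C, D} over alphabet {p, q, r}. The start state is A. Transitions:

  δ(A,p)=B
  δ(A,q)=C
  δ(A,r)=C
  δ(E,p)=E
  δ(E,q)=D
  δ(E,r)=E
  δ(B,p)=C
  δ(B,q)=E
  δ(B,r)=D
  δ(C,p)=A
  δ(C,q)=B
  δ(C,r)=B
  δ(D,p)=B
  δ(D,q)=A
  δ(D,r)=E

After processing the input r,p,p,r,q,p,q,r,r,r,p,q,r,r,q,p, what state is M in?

A → C → A → B → D → A → B → E → E → E → E → E → D → E → E → D → B

B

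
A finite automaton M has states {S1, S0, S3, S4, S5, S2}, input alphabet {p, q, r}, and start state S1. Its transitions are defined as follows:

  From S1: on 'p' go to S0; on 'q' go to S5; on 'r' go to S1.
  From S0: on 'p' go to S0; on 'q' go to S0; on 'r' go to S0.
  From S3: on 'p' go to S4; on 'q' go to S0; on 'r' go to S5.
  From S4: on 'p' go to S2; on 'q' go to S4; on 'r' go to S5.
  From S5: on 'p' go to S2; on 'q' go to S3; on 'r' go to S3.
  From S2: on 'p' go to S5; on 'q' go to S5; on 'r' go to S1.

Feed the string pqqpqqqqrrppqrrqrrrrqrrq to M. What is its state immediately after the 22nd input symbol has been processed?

start at S1
read 'p': S1 → S0
read 'q': S0 → S0
read 'q': S0 → S0
read 'p': S0 → S0
read 'q': S0 → S0
read 'q': S0 → S0
read 'q': S0 → S0
read 'q': S0 → S0
read 'r': S0 → S0
read 'r': S0 → S0
read 'p': S0 → S0
read 'p': S0 → S0
read 'q': S0 → S0
read 'r': S0 → S0
read 'r': S0 → S0
read 'q': S0 → S0
read 'r': S0 → S0
read 'r': S0 → S0
read 'r': S0 → S0
read 'r': S0 → S0
read 'q': S0 → S0
read 'r': S0 → S0
After 22 symbols: S0.

S0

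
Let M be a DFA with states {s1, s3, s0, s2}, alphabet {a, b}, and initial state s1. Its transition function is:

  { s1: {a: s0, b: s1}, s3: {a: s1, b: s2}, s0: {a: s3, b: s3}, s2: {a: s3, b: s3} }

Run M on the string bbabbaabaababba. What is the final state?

s1 → s1 → s1 → s0 → s3 → s2 → s3 → s1 → s1 → s0 → s3 → s2 → s3 → s2 → s3 → s1

s1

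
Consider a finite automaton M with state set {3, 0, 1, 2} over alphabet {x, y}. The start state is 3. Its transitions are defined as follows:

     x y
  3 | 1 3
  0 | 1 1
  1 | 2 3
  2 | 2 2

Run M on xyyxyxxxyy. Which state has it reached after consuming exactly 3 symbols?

start at 3
read 'x': 3 → 1
read 'y': 1 → 3
read 'y': 3 → 3
After 3 symbols: 3.

3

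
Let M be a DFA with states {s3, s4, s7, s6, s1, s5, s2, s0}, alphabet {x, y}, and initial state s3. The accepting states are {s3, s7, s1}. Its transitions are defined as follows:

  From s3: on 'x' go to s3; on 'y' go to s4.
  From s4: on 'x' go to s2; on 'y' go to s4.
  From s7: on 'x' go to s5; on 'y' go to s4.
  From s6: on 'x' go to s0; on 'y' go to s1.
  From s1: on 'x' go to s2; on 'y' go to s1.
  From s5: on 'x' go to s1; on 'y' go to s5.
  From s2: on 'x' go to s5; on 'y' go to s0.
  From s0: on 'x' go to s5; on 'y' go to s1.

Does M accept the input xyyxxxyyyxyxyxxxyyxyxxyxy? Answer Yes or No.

s3 → s3 → s4 → s4 → s2 → s5 → s1 → s1 → s1 → s1 → s2 → s0 → s5 → s5 → s1 → s2 → s5 → s5 → s5 → s1 → s1 → s2 → s5 → s5 → s1 → s1
End state s1 is accepting.

Yes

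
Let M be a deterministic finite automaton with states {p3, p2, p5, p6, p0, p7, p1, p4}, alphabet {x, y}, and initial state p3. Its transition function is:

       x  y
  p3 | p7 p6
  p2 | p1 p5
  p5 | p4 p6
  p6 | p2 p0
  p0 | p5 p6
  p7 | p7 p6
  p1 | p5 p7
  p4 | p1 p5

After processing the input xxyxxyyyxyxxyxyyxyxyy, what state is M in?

p6

p3 → p7 → p7 → p6 → p2 → p1 → p7 → p6 → p0 → p5 → p6 → p2 → p1 → p7 → p7 → p6 → p0 → p5 → p6 → p2 → p5 → p6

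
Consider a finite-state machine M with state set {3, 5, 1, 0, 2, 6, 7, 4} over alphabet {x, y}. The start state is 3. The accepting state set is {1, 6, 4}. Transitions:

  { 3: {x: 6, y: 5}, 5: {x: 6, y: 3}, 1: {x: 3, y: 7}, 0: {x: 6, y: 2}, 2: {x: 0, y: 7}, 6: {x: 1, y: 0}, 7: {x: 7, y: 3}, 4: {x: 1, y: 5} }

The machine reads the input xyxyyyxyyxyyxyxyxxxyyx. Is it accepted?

Trace: 3 -x-> 6 -y-> 0 -x-> 6 -y-> 0 -y-> 2 -y-> 7 -x-> 7 -y-> 3 -y-> 5 -x-> 6 -y-> 0 -y-> 2 -x-> 0 -y-> 2 -x-> 0 -y-> 2 -x-> 0 -x-> 6 -x-> 1 -y-> 7 -y-> 3 -x-> 6
End state 6 is accepting.

Yes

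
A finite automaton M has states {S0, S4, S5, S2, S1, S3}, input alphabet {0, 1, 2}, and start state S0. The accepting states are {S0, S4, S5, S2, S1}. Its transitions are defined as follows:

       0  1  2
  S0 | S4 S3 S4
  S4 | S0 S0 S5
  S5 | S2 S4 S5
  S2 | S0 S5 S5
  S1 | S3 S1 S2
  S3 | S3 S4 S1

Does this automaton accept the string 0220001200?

start at S0
read '0': S0 → S4
read '2': S4 → S5
read '2': S5 → S5
read '0': S5 → S2
read '0': S2 → S0
read '0': S0 → S4
read '1': S4 → S0
read '2': S0 → S4
read '0': S4 → S0
read '0': S0 → S4
End state S4 is accepting.

Yes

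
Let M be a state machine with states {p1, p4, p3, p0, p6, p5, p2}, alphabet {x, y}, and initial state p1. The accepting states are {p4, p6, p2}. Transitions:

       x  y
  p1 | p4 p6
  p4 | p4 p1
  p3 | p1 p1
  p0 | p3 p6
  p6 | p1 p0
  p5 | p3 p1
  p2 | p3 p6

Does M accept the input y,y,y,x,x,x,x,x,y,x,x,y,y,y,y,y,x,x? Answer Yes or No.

p1 → p6 → p0 → p6 → p1 → p4 → p4 → p4 → p4 → p1 → p4 → p4 → p1 → p6 → p0 → p6 → p0 → p3 → p1
End state p1 is not accepting.

No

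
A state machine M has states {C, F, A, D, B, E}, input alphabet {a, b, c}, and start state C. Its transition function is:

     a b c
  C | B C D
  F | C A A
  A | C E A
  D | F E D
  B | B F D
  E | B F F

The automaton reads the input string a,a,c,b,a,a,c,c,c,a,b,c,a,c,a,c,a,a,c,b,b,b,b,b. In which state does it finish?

Trace: C -a-> B -a-> B -c-> D -b-> E -a-> B -a-> B -c-> D -c-> D -c-> D -a-> F -b-> A -c-> A -a-> C -c-> D -a-> F -c-> A -a-> C -a-> B -c-> D -b-> E -b-> F -b-> A -b-> E -b-> F

F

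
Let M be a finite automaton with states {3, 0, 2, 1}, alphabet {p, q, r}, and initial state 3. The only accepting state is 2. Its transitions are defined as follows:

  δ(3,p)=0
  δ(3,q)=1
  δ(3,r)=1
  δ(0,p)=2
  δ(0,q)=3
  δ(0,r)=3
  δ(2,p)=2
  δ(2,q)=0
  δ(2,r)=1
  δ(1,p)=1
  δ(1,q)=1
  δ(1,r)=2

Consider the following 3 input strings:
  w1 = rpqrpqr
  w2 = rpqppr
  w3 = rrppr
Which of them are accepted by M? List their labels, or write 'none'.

w1: Trace: 3 -r-> 1 -p-> 1 -q-> 1 -r-> 2 -p-> 2 -q-> 0 -r-> 3  → end 3, rejected
w2: Trace: 3 -r-> 1 -p-> 1 -q-> 1 -p-> 1 -p-> 1 -r-> 2  → end 2, accepted
w3: Trace: 3 -r-> 1 -r-> 2 -p-> 2 -p-> 2 -r-> 1  → end 1, rejected

w2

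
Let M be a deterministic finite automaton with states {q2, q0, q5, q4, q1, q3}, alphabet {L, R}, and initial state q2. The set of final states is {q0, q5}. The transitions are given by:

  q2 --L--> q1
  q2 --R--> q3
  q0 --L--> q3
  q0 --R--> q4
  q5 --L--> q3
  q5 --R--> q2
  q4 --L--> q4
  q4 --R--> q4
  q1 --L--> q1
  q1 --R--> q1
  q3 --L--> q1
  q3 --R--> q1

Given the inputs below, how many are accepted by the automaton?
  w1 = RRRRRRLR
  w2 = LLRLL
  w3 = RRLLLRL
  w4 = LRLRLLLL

w1: q2 → q3 → q1 → q1 → q1 → q1 → q1 → q1 → q1  → end q1, rejected
w2: q2 → q1 → q1 → q1 → q1 → q1  → end q1, rejected
w3: q2 → q3 → q1 → q1 → q1 → q1 → q1 → q1  → end q1, rejected
w4: q2 → q1 → q1 → q1 → q1 → q1 → q1 → q1 → q1  → end q1, rejected

0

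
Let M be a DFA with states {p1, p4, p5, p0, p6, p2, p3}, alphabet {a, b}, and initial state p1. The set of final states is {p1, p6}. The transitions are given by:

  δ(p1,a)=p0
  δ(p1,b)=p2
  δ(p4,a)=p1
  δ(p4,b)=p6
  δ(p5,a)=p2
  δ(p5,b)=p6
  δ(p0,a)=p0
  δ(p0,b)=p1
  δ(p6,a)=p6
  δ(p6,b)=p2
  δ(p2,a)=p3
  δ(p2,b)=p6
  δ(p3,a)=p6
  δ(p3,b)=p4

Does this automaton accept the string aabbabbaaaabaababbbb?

Yes

start at p1
read 'a': p1 → p0
read 'a': p0 → p0
read 'b': p0 → p1
read 'b': p1 → p2
read 'a': p2 → p3
read 'b': p3 → p4
read 'b': p4 → p6
read 'a': p6 → p6
read 'a': p6 → p6
read 'a': p6 → p6
read 'a': p6 → p6
read 'b': p6 → p2
read 'a': p2 → p3
read 'a': p3 → p6
read 'b': p6 → p2
read 'a': p2 → p3
read 'b': p3 → p4
read 'b': p4 → p6
read 'b': p6 → p2
read 'b': p2 → p6
End state p6 is accepting.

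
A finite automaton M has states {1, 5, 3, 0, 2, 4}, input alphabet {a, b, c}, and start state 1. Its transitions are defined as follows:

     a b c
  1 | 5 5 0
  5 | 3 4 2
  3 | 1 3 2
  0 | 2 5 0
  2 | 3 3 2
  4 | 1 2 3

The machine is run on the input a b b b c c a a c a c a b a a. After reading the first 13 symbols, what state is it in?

1 → 5 → 4 → 2 → 3 → 2 → 2 → 3 → 1 → 0 → 2 → 2 → 3 → 3
After 13 symbols: 3.

3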